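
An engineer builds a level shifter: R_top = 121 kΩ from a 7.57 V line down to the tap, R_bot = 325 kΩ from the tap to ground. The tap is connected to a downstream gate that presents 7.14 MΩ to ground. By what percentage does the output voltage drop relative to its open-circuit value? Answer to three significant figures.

1.22 %

The divider's output (Thévenin) resistance is R_top‖R_bot = 88.17 kΩ.
Fractional drop under load = R_th/(R_th + R_L) = 88.17 / (88.17 + 7140) = 0.01220.
So the output falls by 1.22 %.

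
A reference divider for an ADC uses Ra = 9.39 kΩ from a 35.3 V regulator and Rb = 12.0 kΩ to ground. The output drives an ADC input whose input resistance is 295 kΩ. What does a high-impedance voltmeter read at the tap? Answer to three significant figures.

V_out ≈ 19.5 V

The load sits in parallel with Rb: Rb‖R_L = (12.0 × 295) / (12.0 + 295) = 11.53 kΩ.
V_out = 35.3 × 11.53 / (9.39 + 11.53) = 35.3 × 11.53/20.92 = 19.5 V.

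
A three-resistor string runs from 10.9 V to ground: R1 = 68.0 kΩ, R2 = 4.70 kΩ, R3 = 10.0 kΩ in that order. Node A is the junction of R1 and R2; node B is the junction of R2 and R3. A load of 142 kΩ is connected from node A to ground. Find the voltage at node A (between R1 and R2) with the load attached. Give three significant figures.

Below node A the series string R2+R3 = 14.70 kΩ sits in parallel with the 142 kΩ load: 13.32 kΩ.
V_A = 10.9 × 13.32/(68.0 + 13.32) = 1.79 V.

V ≈ 1.79 V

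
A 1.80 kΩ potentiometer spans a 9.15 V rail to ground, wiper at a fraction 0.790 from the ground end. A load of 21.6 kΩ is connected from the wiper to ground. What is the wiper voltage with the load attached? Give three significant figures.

V ≈ 7.13 V

The wiper splits the pot into (1−α)R = 378.0 Ω above and αR = 1422 Ω below.
Lower section ‖ load = 1334 Ω.
V_wiper = 9.15 × 1334/(378.0 + 1334) = 7.13 V.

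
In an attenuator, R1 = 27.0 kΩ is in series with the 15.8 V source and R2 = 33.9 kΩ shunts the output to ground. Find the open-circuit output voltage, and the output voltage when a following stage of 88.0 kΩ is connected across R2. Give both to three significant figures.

Open-circuit: V = 15.8 × 33.9/(27.0 + 33.9) = 8.80 V.
With the load, R2 becomes R2‖R_L = 24.47 kΩ, so V = 15.8 × 24.47/51.47 = 7.51 V.

Unloaded: 8.80 V; loaded: 7.51 V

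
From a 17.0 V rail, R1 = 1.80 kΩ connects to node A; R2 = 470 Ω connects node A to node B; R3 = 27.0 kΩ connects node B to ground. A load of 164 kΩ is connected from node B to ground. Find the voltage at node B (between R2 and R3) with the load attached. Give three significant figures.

At node B, R3 is in parallel with the load: R3‖R_L = 23180 Ω.
Below node A the resistance is R2 + (R3‖R_L) = 23650 Ω, so V_A = 17.0 × 23650/25450 = 15.80 V.
Then V_B = V_A × (R3‖R_L)/(R2 + R3‖R_L) = 15.80 × 23180/23650 = 15.5 V.

V ≈ 15.5 V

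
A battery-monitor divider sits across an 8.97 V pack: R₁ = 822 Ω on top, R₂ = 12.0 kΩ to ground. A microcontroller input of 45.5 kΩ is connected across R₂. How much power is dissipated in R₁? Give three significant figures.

P ≈ 0.621 mW

Total resistance from the source is R₁ + (R₂‖R_L) = 10320 Ω, so I = 8.97/10320 Ω = 0.8694 mA.
P = I²·R₁ = (0.8694 mA)² × 822 Ω = 0.621 mW.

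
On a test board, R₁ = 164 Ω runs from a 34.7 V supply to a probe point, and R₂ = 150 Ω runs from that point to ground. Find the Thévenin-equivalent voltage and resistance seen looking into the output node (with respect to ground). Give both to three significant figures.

V_th = 16.6 V, R_th = 78.3 Ω

V_th is the open-circuit tap voltage: 34.7 × 150/(164 + 150) = 16.6 V.
With the supply zeroed, R₁ and R₂ appear in parallel from the tap: R_th = R₁‖R₂ = (164 × 150)/314.0 = 78.3 Ω.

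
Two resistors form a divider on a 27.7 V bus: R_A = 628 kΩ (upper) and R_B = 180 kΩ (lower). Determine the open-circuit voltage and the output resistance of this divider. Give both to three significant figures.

V_th is the open-circuit tap voltage: 27.7 × 180/(628 + 180) = 6.17 V.
With the supply zeroed, R_A and R_B appear in parallel from the tap: R_th = R_A‖R_B = (628 × 180)/808.0 = 140 kΩ.

V_th = 6.17 V, R_th = 140 kΩ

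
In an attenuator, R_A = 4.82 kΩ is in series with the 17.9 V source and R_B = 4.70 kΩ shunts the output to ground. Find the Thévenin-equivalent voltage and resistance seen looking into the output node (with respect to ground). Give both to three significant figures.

V_th = 8.84 V, R_th = 2.38 kΩ

V_th is the open-circuit tap voltage: 17.9 × 4.70/(4.82 + 4.70) = 8.84 V.
With the supply zeroed, R_A and R_B appear in parallel from the tap: R_th = R_A‖R_B = (4.82 × 4.70)/9.520 = 2.38 kΩ.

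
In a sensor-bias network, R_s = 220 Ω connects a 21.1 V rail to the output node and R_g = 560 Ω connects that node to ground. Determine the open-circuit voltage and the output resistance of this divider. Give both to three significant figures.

V_th is the open-circuit tap voltage: 21.1 × 560/(220 + 560) = 15.1 V.
With the supply zeroed, R_s and R_g appear in parallel from the tap: R_th = R_s‖R_g = (220 × 560)/780.0 = 158 Ω.

V_th = 15.1 V, R_th = 158 Ω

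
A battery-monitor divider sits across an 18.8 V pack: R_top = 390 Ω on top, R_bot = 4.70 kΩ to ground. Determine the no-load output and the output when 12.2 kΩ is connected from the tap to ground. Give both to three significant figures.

Unloaded: 17.4 V; loaded: 16.9 V

Open-circuit: V = 18.8 × 4700/(390 + 4700) = 17.4 V.
With the load, R_bot becomes R_bot‖R_L = 3393 Ω, so V = 18.8 × 3393/3783 = 16.9 V.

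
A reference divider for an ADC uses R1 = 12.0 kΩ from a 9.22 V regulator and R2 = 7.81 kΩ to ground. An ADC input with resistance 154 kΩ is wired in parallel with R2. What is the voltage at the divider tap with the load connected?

V_out ≈ 3.53 V

The load sits in parallel with R2: R2‖R_L = (7.81 × 154) / (7.81 + 154) = 7.433 kΩ.
V_out = 9.22 × 7.433 / (12.0 + 7.433) = 9.22 × 7.433/19.43 = 3.53 V.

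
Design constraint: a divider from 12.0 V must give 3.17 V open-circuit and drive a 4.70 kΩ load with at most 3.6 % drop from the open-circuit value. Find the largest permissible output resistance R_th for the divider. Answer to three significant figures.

Loading drop = R_th/(R_th + R_L) ≤ 0.0360, so R_th ≤ R_L · ε/(1−ε) = 4.70 kΩ × 0.0360/0.9640 = 176 Ω.
(Any R1, R2 with R2/(R1+R2) = 0.264 and R1‖R2 ≤ 176 Ω will meet the spec.)

R_th ≤ 176 Ω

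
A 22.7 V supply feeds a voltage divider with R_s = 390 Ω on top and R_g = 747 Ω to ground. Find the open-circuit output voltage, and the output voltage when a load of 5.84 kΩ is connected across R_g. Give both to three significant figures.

Unloaded: 14.9 V; loaded: 14.3 V

Open-circuit: V = 22.7 × 747/(390 + 747) = 14.9 V.
With the load, R_g becomes R_g‖R_L = 662.3 Ω, so V = 22.7 × 662.3/1052 = 14.3 V.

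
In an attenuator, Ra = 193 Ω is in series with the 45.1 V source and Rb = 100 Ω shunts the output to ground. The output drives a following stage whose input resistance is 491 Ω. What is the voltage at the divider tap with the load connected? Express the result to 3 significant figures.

V_out ≈ 13.6 V

The load sits in parallel with Rb: Rb‖R_L = (100 × 491) / (100 + 491) = 83.08 Ω.
V_out = 45.1 × 83.08 / (193 + 83.08) = 45.1 × 83.08/276.1 = 13.6 V.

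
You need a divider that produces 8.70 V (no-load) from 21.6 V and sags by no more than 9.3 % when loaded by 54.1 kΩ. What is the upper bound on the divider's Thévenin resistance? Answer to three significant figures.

Loading drop = R_th/(R_th + R_L) ≤ 0.0930, so R_th ≤ R_L · ε/(1−ε) = 54.1 kΩ × 0.0930/0.9070 = 5.55 kΩ.

R_th ≤ 5.55 kΩ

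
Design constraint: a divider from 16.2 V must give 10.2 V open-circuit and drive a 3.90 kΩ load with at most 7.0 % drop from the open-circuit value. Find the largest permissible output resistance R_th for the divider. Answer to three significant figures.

Loading drop = R_th/(R_th + R_L) ≤ 0.0700, so R_th ≤ R_L · ε/(1−ε) = 3.90 kΩ × 0.0700/0.9300 = 294 Ω.

R_th ≤ 294 Ω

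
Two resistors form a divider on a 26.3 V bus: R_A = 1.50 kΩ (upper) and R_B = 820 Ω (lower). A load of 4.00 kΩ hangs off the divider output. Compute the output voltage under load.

The load sits in parallel with R_B: R_B‖R_L = (820 × 4000) / (820 + 4000) = 680.5 Ω.
V_out = 26.3 × 680.5 / (1500 + 680.5) = 26.3 × 680.5/2180 = 8.21 V.
(Unloaded it would have been 9.30 V.)

V_out ≈ 8.21 V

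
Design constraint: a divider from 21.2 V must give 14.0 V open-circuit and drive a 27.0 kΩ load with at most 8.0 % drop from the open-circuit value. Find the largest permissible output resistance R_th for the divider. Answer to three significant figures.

R_th ≤ 2.35 kΩ

Loading drop = R_th/(R_th + R_L) ≤ 0.0800, so R_th ≤ R_L · ε/(1−ε) = 27.0 kΩ × 0.0800/0.9200 = 2.35 kΩ.
(Any R1, R2 with R2/(R1+R2) = 0.660 and R1‖R2 ≤ 2.35 kΩ will meet the spec.)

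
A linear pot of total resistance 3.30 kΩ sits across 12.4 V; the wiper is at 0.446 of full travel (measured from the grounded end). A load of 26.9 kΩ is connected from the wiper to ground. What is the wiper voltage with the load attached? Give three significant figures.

The wiper splits the pot into (1−α)R = 1.828 kΩ above and αR = 1.472 kΩ below.
Lower section ‖ load = 1.395 kΩ.
V_wiper = 12.4 × 1.395/(1.828 + 1.395) = 5.37 V.

V ≈ 5.37 V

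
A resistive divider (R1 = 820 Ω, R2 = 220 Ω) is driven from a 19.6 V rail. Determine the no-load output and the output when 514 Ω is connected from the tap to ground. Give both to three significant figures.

Open-circuit: V = 19.6 × 220/(820 + 220) = 4.15 V.
With the load, R2 becomes R2‖R_L = 154.1 Ω, so V = 19.6 × 154.1/974.1 = 3.10 V.

Unloaded: 4.15 V; loaded: 3.10 V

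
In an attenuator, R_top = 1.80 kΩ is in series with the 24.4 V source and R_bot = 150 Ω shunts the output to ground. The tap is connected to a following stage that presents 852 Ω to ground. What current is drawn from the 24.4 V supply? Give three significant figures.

R_bot‖R_L = 127.5 Ω, so the source sees R_top + R_bot‖R_L = 1928 Ω.
I = 24.4 V / 1928 Ω = 12.7 mA.

I ≈ 12.7 mA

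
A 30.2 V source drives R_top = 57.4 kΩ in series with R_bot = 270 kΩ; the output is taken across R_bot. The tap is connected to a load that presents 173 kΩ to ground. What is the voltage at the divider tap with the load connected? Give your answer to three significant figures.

V_out ≈ 19.6 V

The load sits in parallel with R_bot: R_bot‖R_L = (270 × 173) / (270 + 173) = 105.4 kΩ.
V_out = 30.2 × 105.4 / (57.4 + 105.4) = 30.2 × 105.4/162.8 = 19.6 V.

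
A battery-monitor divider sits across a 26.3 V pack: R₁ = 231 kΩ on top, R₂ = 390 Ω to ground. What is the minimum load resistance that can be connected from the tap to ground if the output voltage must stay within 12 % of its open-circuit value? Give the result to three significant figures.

R_L(min) ≈ 2.86 kΩ

Output resistance R_th = R₁‖R₂ = (231000 × 390)/231400 = 389.3 Ω.
The fractional drop is R_th/(R_th + R_L); requiring this ≤ 0.120 gives R_L ≥ R_th(1/0.120 − 1) = 389.3 × 7.333 = 2.86 kΩ.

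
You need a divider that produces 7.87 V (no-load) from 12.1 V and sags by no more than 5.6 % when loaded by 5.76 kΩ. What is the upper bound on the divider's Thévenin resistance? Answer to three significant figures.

R_th ≤ 342 Ω

Loading drop = R_th/(R_th + R_L) ≤ 0.0560, so R_th ≤ R_L · ε/(1−ε) = 5.76 kΩ × 0.0560/0.9440 = 342 Ω.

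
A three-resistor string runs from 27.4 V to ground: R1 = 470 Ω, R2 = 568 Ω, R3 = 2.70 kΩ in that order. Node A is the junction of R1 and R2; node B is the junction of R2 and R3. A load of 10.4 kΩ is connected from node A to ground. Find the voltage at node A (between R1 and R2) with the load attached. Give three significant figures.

Below node A the series string R2+R3 = 3268 Ω sits in parallel with the 10400 Ω load: 2487 Ω.
V_A = 27.4 × 2487/(470 + 2487) = 23.0 V.

V ≈ 23.0 V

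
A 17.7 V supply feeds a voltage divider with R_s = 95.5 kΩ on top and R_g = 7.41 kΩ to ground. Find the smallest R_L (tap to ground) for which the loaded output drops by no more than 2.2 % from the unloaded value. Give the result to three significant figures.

R_L(min) ≈ 306 kΩ

Output resistance R_th = R_s‖R_g = (95.5 × 7.41)/102.9 = 6.876 kΩ.
The fractional drop is R_th/(R_th + R_L); requiring this ≤ 0.0220 gives R_L ≥ R_th(1/0.0220 − 1) = 6.876 × 44.45 = 306 kΩ.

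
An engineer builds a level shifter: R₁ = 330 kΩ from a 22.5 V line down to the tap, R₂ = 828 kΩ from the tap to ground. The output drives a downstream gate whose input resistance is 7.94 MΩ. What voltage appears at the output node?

V_out ≈ 15.6 V

The load sits in parallel with R₂: R₂‖R_L = (828 × 7940) / (828 + 7940) = 749.8 kΩ.
V_out = 22.5 × 749.8 / (330 + 749.8) = 22.5 × 749.8/1080 = 15.6 V.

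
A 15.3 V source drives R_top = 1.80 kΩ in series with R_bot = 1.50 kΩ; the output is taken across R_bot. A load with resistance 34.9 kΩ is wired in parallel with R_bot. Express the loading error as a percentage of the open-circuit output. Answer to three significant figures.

The divider's output (Thévenin) resistance is R_top‖R_bot = 0.8182 kΩ.
Fractional drop under load = R_th/(R_th + R_L) = 0.8182 / (0.8182 + 34.9) = 0.02291.
So the output falls by 2.29 %.

2.29 %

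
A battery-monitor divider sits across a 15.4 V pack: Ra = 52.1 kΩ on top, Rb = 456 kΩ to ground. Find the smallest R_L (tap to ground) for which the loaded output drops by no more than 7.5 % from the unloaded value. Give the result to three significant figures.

Output resistance R_th = Ra‖Rb = (52.1 × 456)/508.1 = 46.76 kΩ.
The fractional drop is R_th/(R_th + R_L); requiring this ≤ 0.0750 gives R_L ≥ R_th(1/0.0750 − 1) = 46.76 × 12.33 = 577 kΩ.

R_L(min) ≈ 577 kΩ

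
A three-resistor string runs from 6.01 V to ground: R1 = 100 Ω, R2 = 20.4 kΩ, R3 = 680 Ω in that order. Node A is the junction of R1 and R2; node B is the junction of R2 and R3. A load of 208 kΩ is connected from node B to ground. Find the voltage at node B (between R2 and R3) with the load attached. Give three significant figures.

At node B, R3 is in parallel with the load: R3‖R_L = 677.8 Ω.
Below node A the resistance is R2 + (R3‖R_L) = 21080 Ω, so V_A = 6.01 × 21080/21180 = 5.982 V.
Then V_B = V_A × (R3‖R_L)/(R2 + R3‖R_L) = 5.982 × 677.8/21080 = 0.192 V.

V ≈ 0.192 V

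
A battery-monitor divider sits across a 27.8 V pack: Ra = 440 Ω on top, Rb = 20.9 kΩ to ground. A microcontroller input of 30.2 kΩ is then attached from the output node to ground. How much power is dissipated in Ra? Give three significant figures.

Total resistance from the source is Ra + (Rb‖R_L) = 12790 Ω, so I = 27.8/12790 Ω = 2.173 mA.
P = I²·Ra = (2.173 mA)² × 440 Ω = 2.08 mW.

P ≈ 2.08 mW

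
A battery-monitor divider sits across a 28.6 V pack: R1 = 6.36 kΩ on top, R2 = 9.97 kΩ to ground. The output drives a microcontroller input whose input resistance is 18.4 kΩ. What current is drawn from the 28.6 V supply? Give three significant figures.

R2‖R_L = 6.466 kΩ, so the source sees R1 + R2‖R_L = 12.83 kΩ.
I = 28.6 V / 12.83 kΩ = 2.23 mA.

I ≈ 2.23 mA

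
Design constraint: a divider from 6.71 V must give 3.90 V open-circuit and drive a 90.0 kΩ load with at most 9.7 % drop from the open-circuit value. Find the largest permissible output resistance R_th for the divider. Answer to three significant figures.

Loading drop = R_th/(R_th + R_L) ≤ 0.0970, so R_th ≤ R_L · ε/(1−ε) = 90.0 kΩ × 0.0970/0.9030 = 9.67 kΩ.

R_th ≤ 9.67 kΩ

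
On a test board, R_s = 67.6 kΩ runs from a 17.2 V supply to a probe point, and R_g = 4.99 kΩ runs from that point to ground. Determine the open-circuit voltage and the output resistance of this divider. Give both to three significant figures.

V_th = 1.18 V, R_th = 4.65 kΩ

V_th is the open-circuit tap voltage: 17.2 × 4.99/(67.6 + 4.99) = 1.18 V.
With the supply zeroed, R_s and R_g appear in parallel from the tap: R_th = R_s‖R_g = (67.6 × 4.99)/72.59 = 4.65 kΩ.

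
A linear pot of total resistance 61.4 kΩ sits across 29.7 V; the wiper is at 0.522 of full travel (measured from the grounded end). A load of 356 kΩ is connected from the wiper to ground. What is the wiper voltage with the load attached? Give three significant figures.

The wiper splits the pot into (1−α)R = 29.35 kΩ above and αR = 32.05 kΩ below.
Lower section ‖ load = 29.40 kΩ.
V_wiper = 29.7 × 29.40/(29.35 + 29.40) = 14.9 V.

V ≈ 14.9 V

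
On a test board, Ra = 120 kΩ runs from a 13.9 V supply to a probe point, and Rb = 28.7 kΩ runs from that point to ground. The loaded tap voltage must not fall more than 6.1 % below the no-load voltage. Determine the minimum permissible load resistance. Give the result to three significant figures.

R_L(min) ≈ 357 kΩ

Output resistance R_th = Ra‖Rb = (120 × 28.7)/148.7 = 23.16 kΩ.
The fractional drop is R_th/(R_th + R_L); requiring this ≤ 0.0610 gives R_L ≥ R_th(1/0.0610 − 1) = 23.16 × 15.39 = 357 kΩ.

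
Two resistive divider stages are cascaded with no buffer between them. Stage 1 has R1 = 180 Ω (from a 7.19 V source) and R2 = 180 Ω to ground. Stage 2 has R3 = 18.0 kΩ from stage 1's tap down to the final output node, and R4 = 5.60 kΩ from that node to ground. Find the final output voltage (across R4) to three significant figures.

V_out ≈ 0.850 V

Stage 2 presents R3+R4 = 23600 Ω as a load on stage 1's tap.
Stage 1's lower leg becomes R2‖(R3+R4) = 178.6 Ω, so V_mid = 7.19 × 178.6/358.6 = 3.581 V.
Stage 2 is itself unloaded: V_out = V_mid × R4/(R3+R4) = 3.581 × 5600/23600 = 0.850 V.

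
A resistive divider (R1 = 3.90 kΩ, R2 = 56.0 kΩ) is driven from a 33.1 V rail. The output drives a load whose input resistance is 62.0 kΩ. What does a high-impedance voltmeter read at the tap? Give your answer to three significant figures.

The load sits in parallel with R2: R2‖R_L = (56.0 × 62.0) / (56.0 + 62.0) = 29.42 kΩ.
V_out = 33.1 × 29.42 / (3.90 + 29.42) = 33.1 × 29.42/33.32 = 29.2 V.

V_out ≈ 29.2 V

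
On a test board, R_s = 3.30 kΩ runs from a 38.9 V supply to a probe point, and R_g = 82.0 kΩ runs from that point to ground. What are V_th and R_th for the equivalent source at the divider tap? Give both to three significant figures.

V_th = 37.4 V, R_th = 3.17 kΩ

V_th is the open-circuit tap voltage: 38.9 × 82.0/(3.30 + 82.0) = 37.4 V.
With the supply zeroed, R_s and R_g appear in parallel from the tap: R_th = R_s‖R_g = (3.30 × 82.0)/85.30 = 3.17 kΩ.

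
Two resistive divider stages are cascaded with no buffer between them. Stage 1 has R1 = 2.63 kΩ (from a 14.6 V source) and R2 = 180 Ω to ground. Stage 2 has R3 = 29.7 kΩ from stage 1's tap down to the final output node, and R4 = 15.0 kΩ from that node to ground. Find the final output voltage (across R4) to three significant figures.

V_out ≈ 0.313 V

Stage 2 presents R3+R4 = 44700 Ω as a load on stage 1's tap.
Stage 1's lower leg becomes R2‖(R3+R4) = 179.3 Ω, so V_mid = 14.6 × 179.3/2809 = 0.9317 V.
Stage 2 is itself unloaded: V_out = V_mid × R4/(R3+R4) = 0.9317 × 15000/44700 = 0.313 V.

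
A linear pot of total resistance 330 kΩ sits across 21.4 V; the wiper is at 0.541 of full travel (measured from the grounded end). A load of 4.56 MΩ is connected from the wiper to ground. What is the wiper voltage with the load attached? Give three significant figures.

The wiper splits the pot into (1−α)R = 151.5 kΩ above and αR = 178.5 kΩ below.
Lower section ‖ load = 171.8 kΩ.
V_wiper = 21.4 × 171.8/(151.5 + 171.8) = 11.4 V.

V ≈ 11.4 V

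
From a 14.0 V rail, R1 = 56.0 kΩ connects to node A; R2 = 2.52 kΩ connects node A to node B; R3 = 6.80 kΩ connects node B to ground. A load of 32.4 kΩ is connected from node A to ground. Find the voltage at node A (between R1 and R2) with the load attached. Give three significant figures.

Below node A the series string R2+R3 = 9.320 kΩ sits in parallel with the 32.4 kΩ load: 7.238 kΩ.
V_A = 14.0 × 7.238/(56.0 + 7.238) = 1.60 V.

V ≈ 1.60 V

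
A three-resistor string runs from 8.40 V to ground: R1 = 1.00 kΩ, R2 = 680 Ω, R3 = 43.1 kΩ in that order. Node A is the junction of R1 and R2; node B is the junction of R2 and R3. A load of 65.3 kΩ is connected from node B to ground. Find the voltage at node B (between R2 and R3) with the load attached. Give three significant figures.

V ≈ 7.89 V

At node B, R3 is in parallel with the load: R3‖R_L = 25960 Ω.
Below node A the resistance is R2 + (R3‖R_L) = 26640 Ω, so V_A = 8.40 × 26640/27640 = 8.096 V.
Then V_B = V_A × (R3‖R_L)/(R2 + R3‖R_L) = 8.096 × 25960/26640 = 7.89 V.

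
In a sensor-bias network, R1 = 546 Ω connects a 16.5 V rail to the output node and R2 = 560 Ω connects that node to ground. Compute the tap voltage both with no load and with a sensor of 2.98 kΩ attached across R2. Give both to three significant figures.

Unloaded: 8.35 V; loaded: 7.65 V

Open-circuit: V = 16.5 × 560/(546 + 560) = 8.35 V.
With the load, R2 becomes R2‖R_L = 471.4 Ω, so V = 16.5 × 471.4/1017 = 7.65 V.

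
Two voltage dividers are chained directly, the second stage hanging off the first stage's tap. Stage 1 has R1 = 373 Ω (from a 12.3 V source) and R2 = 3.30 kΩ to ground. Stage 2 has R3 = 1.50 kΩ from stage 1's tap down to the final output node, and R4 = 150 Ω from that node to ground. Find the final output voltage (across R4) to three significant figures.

V_out ≈ 0.835 V

Stage 2 presents R3+R4 = 1650 Ω as a load on stage 1's tap.
Stage 1's lower leg becomes R2‖(R3+R4) = 1100 Ω, so V_mid = 12.3 × 1100/1473 = 9.185 V.
Stage 2 is itself unloaded: V_out = V_mid × R4/(R3+R4) = 9.185 × 150/1650 = 0.835 V.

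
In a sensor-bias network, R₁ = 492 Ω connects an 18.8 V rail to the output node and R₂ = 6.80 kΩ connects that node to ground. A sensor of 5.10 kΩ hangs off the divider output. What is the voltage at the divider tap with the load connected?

V_out ≈ 16.1 V

The load sits in parallel with R₂: R₂‖R_L = (6800 × 5100) / (6800 + 5100) = 2914 Ω.
V_out = 18.8 × 2914 / (492 + 2914) = 18.8 × 2914/3406 = 16.1 V.
(Unloaded it would have been 17.5 V.)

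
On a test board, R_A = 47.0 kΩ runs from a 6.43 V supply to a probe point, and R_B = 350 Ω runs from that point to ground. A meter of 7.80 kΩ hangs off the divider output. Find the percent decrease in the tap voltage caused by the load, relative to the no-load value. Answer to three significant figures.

4.26 %

The divider's output (Thévenin) resistance is R_A‖R_B = 347.4 Ω.
Fractional drop under load = R_th/(R_th + R_L) = 347.4 / (347.4 + 7800) = 0.04264.
So the output falls by 4.26 %.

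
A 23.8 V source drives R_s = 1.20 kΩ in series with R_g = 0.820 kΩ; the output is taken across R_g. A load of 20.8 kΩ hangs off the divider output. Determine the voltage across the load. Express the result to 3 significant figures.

V_out ≈ 9.44 V

The load sits in parallel with R_g: R_g‖R_L = (820 × 20800) / (820 + 20800) = 788.9 Ω.
V_out = 23.8 × 788.9 / (1200 + 788.9) = 23.8 × 788.9/1989 = 9.44 V.
(Unloaded it would have been 9.66 V.)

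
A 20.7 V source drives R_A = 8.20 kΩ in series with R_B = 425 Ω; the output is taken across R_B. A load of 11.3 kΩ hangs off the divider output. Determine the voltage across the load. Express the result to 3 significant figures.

The load sits in parallel with R_B: R_B‖R_L = (425 × 11300) / (425 + 11300) = 409.6 Ω.
V_out = 20.7 × 409.6 / (8200 + 409.6) = 20.7 × 409.6/8610 = 0.985 V.

V_out ≈ 0.985 V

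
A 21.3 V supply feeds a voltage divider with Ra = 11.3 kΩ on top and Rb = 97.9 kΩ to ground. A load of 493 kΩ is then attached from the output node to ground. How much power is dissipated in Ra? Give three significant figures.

P ≈ 0.593 mW

Total resistance from the source is Ra + (Rb‖R_L) = 92.98 kΩ, so I = 21.3/92.98 kΩ = 0.2291 mA.
P = I²·Ra = (0.2291 mA)² × 11.3 kΩ = 0.593 mW.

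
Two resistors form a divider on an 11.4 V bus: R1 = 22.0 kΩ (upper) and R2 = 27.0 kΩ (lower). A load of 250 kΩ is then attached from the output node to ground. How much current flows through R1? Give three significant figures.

R2‖R_L = 24.37 kΩ, so the source sees R1 + R2‖R_L = 46.37 kΩ.
I = 11.4 V / 46.37 kΩ = 0.246 mA.

I ≈ 0.246 mA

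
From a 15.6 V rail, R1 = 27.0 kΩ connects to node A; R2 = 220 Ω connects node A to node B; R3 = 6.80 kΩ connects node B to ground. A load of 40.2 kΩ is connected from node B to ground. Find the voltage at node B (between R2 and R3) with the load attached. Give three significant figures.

V ≈ 2.75 V

At node B, R3 is in parallel with the load: R3‖R_L = 5816 Ω.
Below node A the resistance is R2 + (R3‖R_L) = 6036 Ω, so V_A = 15.6 × 6036/33040 = 2.850 V.
Then V_B = V_A × (R3‖R_L)/(R2 + R3‖R_L) = 2.850 × 5816/6036 = 2.75 V.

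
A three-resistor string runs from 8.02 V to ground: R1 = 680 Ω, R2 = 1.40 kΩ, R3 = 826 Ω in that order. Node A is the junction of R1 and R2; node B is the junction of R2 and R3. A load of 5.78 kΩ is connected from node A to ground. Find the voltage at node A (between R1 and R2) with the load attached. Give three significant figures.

V ≈ 5.64 V

Below node A the series string R2+R3 = 2226 Ω sits in parallel with the 5780 Ω load: 1607 Ω.
V_A = 8.02 × 1607/(680 + 1607) = 5.64 V.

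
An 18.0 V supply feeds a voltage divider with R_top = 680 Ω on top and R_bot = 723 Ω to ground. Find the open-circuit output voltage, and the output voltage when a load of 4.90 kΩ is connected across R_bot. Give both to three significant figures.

Open-circuit: V = 18.0 × 723/(680 + 723) = 9.28 V.
With the load, R_bot becomes R_bot‖R_L = 630.0 Ω, so V = 18.0 × 630.0/1310 = 8.66 V.

Unloaded: 9.28 V; loaded: 8.66 V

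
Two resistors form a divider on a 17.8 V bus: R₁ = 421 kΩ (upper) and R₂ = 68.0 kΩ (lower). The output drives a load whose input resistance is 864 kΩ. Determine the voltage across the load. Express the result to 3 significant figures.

V_out ≈ 2.32 V

The load sits in parallel with R₂: R₂‖R_L = (68.0 × 864) / (68.0 + 864) = 63.04 kΩ.
V_out = 17.8 × 63.04 / (421 + 63.04) = 17.8 × 63.04/484.0 = 2.32 V.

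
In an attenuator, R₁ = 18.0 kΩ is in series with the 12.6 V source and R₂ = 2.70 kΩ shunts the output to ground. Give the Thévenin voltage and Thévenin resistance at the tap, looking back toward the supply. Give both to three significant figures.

V_th = 1.64 V, R_th = 2.35 kΩ

V_th is the open-circuit tap voltage: 12.6 × 2.70/(18.0 + 2.70) = 1.64 V.
With the supply zeroed, R₁ and R₂ appear in parallel from the tap: R_th = R₁‖R₂ = (18.0 × 2.70)/20.70 = 2.35 kΩ.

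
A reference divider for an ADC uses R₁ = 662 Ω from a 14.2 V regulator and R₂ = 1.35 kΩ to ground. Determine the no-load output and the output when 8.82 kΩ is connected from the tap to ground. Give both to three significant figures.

Unloaded: 9.53 V; loaded: 9.07 V

Open-circuit: V = 14.2 × 1350/(662 + 1350) = 9.53 V.
With the load, R₂ becomes R₂‖R_L = 1171 Ω, so V = 14.2 × 1171/1833 = 9.07 V.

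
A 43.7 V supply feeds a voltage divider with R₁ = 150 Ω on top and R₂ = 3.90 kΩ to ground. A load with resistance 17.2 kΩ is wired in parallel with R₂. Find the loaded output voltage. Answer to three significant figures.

V_out ≈ 41.7 V

The load sits in parallel with R₂: R₂‖R_L = (3900 × 17200) / (3900 + 17200) = 3179 Ω.
V_out = 43.7 × 3179 / (150 + 3179) = 43.7 × 3179/3329 = 41.7 V.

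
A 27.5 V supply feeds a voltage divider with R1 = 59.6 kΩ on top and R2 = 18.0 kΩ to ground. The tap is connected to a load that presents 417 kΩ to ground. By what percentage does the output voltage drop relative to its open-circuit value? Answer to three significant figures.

3.21 %

The divider's output (Thévenin) resistance is R1‖R2 = 13.82 kΩ.
Fractional drop under load = R_th/(R_th + R_L) = 13.82 / (13.82 + 417) = 0.03209.
So the output falls by 3.21 %.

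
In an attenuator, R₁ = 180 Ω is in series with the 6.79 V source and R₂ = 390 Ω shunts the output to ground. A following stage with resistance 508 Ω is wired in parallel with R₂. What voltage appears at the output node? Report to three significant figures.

The load sits in parallel with R₂: R₂‖R_L = (390 × 508) / (390 + 508) = 220.6 Ω.
V_out = 6.79 × 220.6 / (180 + 220.6) = 6.79 × 220.6/400.6 = 3.74 V.
(Unloaded it would have been 4.65 V.)

V_out ≈ 3.74 V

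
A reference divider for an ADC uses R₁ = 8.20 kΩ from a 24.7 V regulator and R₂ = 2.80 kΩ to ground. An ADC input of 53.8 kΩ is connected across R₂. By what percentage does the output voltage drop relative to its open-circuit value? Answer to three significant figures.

The divider's output (Thévenin) resistance is R₁‖R₂ = 2.087 kΩ.
Fractional drop under load = R_th/(R_th + R_L) = 2.087 / (2.087 + 53.8) = 0.03735.
So the output falls by 3.73 %.

3.73 %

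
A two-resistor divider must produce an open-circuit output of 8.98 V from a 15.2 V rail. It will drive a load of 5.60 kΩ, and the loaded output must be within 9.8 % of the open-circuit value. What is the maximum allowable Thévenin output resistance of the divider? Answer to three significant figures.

Loading drop = R_th/(R_th + R_L) ≤ 0.0980, so R_th ≤ R_L · ε/(1−ε) = 5.60 kΩ × 0.0980/0.9020 = 608 Ω.

R_th ≤ 608 Ω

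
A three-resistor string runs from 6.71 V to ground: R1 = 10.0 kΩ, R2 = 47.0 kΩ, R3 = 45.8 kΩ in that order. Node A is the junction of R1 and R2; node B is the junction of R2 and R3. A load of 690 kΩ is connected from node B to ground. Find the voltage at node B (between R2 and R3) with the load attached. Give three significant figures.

At node B, R3 is in parallel with the load: R3‖R_L = 42.95 kΩ.
Below node A the resistance is R2 + (R3‖R_L) = 89.95 kΩ, so V_A = 6.71 × 89.95/99.95 = 6.039 V.
Then V_B = V_A × (R3‖R_L)/(R2 + R3‖R_L) = 6.039 × 42.95/89.95 = 2.88 V.

V ≈ 2.88 V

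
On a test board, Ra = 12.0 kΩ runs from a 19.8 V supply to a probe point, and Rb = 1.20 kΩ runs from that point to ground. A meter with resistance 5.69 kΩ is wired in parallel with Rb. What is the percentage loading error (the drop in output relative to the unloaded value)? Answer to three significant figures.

16.1 %

The divider's output (Thévenin) resistance is Ra‖Rb = 1.091 kΩ.
Fractional drop under load = R_th/(R_th + R_L) = 1.091 / (1.091 + 5.69) = 0.1609.
So the output falls by 16.1 %.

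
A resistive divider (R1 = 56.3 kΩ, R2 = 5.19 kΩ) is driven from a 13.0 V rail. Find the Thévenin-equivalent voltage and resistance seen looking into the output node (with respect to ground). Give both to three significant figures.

V_th is the open-circuit tap voltage: 13.0 × 5.19/(56.3 + 5.19) = 1.10 V.
With the supply zeroed, R1 and R2 appear in parallel from the tap: R_th = R1‖R2 = (56.3 × 5.19)/61.49 = 4.75 kΩ.

V_th = 1.10 V, R_th = 4.75 kΩ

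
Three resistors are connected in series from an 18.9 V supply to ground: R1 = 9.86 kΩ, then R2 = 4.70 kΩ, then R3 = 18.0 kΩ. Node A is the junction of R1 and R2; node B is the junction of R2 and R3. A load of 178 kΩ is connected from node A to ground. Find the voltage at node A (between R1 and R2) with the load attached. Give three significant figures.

V ≈ 12.7 V

Below node A the series string R2+R3 = 22.70 kΩ sits in parallel with the 178 kΩ load: 20.13 kΩ.
V_A = 18.9 × 20.13/(9.86 + 20.13) = 12.7 V.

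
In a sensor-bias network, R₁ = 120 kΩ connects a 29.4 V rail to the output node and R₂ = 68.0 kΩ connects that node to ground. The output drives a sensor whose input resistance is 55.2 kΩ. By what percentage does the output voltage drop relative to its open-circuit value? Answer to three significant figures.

The divider's output (Thévenin) resistance is R₁‖R₂ = 43.40 kΩ.
Fractional drop under load = R_th/(R_th + R_L) = 43.40 / (43.40 + 55.2) = 0.4402.
So the output falls by 44.0 %.

44.0 %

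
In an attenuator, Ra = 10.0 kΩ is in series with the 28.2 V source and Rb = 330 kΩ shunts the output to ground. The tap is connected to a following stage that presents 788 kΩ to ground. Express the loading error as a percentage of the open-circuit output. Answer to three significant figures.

1.22 %

The divider's output (Thévenin) resistance is Ra‖Rb = 9.706 kΩ.
Fractional drop under load = R_th/(R_th + R_L) = 9.706 / (9.706 + 788) = 0.01217.
So the output falls by 1.22 %.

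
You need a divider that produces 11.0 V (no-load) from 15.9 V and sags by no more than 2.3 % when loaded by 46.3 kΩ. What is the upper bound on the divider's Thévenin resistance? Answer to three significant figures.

R_th ≤ 1.09 kΩ

Loading drop = R_th/(R_th + R_L) ≤ 0.0230, so R_th ≤ R_L · ε/(1−ε) = 46.3 kΩ × 0.0230/0.9770 = 1.09 kΩ.
(Any R1, R2 with R2/(R1+R2) = 0.692 and R1‖R2 ≤ 1.09 kΩ will meet the spec.)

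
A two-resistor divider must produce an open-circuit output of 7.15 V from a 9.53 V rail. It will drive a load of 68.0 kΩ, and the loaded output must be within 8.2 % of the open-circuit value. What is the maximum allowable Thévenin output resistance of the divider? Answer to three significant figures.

Loading drop = R_th/(R_th + R_L) ≤ 0.0820, so R_th ≤ R_L · ε/(1−ε) = 68.0 kΩ × 0.0820/0.9180 = 6.07 kΩ.

R_th ≤ 6.07 kΩ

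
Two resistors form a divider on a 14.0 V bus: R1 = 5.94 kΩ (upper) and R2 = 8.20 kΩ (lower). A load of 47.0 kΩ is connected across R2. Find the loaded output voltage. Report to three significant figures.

The load sits in parallel with R2: R2‖R_L = (8.20 × 47.0) / (8.20 + 47.0) = 6.982 kΩ.
V_out = 14.0 × 6.982 / (5.94 + 6.982) = 14.0 × 6.982/12.92 = 7.56 V.
(Unloaded it would have been 8.12 V.)

V_out ≈ 7.56 V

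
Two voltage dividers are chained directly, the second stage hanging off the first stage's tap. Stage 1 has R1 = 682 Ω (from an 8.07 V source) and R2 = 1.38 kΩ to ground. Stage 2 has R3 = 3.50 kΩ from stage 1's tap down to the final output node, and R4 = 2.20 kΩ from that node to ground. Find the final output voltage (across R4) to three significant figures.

V_out ≈ 1.93 V

Stage 2 presents R3+R4 = 5700 Ω as a load on stage 1's tap.
Stage 1's lower leg becomes R2‖(R3+R4) = 1111 Ω, so V_mid = 8.07 × 1111/1793 = 5.000 V.
Stage 2 is itself unloaded: V_out = V_mid × R4/(R3+R4) = 5.000 × 2200/5700 = 1.93 V.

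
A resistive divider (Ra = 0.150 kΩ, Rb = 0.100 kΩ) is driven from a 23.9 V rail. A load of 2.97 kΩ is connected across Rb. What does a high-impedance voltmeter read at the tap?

V_out ≈ 9.37 V

The load sits in parallel with Rb: Rb‖R_L = (100 × 2970) / (100 + 2970) = 96.74 Ω.
V_out = 23.9 × 96.74 / (150 + 96.74) = 23.9 × 96.74/246.7 = 9.37 V.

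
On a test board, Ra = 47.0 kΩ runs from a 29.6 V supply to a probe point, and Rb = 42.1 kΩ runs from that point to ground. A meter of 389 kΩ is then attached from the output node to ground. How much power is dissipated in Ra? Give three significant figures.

P ≈ 5.70 mW

Total resistance from the source is Ra + (Rb‖R_L) = 84.99 kΩ, so I = 29.6/84.99 kΩ = 0.3483 mA.
P = I²·Ra = (0.3483 mA)² × 47.0 kΩ = 5.70 mW.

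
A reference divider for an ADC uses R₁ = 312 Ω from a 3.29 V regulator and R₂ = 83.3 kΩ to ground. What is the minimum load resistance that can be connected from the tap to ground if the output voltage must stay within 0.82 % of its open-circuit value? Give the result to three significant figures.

R_L(min) ≈ 37.6 kΩ

Output resistance R_th = R₁‖R₂ = (312 × 83300)/83610 = 310.8 Ω.
The fractional drop is R_th/(R_th + R_L); requiring this ≤ 0.00820 gives R_L ≥ R_th(1/0.00820 − 1) = 310.8 × 121.0 = 37.6 kΩ.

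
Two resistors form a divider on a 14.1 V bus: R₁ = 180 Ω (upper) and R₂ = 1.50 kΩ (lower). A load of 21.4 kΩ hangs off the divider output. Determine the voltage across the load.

V_out ≈ 12.5 V

The load sits in parallel with R₂: R₂‖R_L = (1500 × 21400) / (1500 + 21400) = 1402 Ω.
V_out = 14.1 × 1402 / (180 + 1402) = 14.1 × 1402/1582 = 12.5 V.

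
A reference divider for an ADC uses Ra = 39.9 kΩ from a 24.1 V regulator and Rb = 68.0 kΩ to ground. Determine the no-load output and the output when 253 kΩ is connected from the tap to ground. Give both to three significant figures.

Unloaded: 15.2 V; loaded: 13.8 V

Open-circuit: V = 24.1 × 68.0/(39.9 + 68.0) = 15.2 V.
With the load, Rb becomes Rb‖R_L = 53.60 kΩ, so V = 24.1 × 53.60/93.50 = 13.8 V.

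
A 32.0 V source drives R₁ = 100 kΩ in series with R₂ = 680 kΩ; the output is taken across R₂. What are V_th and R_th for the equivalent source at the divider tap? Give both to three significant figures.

V_th is the open-circuit tap voltage: 32.0 × 680/(100 + 680) = 27.9 V.
With the supply zeroed, R₁ and R₂ appear in parallel from the tap: R_th = R₁‖R₂ = (100 × 680)/780.0 = 87.2 kΩ.

V_th = 27.9 V, R_th = 87.2 kΩ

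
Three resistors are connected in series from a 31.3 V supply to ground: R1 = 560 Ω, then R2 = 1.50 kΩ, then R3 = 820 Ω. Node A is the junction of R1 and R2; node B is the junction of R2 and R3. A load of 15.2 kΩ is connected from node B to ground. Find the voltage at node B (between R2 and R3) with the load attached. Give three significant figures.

V ≈ 8.58 V

At node B, R3 is in parallel with the load: R3‖R_L = 778.0 Ω.
Below node A the resistance is R2 + (R3‖R_L) = 2278 Ω, so V_A = 31.3 × 2278/2838 = 25.12 V.
Then V_B = V_A × (R3‖R_L)/(R2 + R3‖R_L) = 25.12 × 778.0/2278 = 8.58 V.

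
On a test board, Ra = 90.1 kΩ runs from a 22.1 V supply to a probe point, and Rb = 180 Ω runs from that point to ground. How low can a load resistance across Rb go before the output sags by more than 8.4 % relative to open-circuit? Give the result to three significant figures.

R_L(min) ≈ 1.96 kΩ

Output resistance R_th = Ra‖Rb = (90100 × 180)/90280 = 179.6 Ω.
The fractional drop is R_th/(R_th + R_L); requiring this ≤ 0.0840 gives R_L ≥ R_th(1/0.0840 − 1) = 179.6 × 10.90 = 1.96 kΩ.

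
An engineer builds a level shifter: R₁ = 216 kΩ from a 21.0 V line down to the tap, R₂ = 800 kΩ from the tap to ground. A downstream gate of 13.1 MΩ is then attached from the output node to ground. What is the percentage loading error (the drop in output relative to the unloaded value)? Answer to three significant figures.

The divider's output (Thévenin) resistance is R₁‖R₂ = 170.1 kΩ.
Fractional drop under load = R_th/(R_th + R_L) = 170.1 / (170.1 + 13100) = 0.01282.
So the output falls by 1.28 %.

1.28 %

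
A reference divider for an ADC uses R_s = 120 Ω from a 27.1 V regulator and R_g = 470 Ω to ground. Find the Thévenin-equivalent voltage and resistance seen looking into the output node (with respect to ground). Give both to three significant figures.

V_th = 21.6 V, R_th = 95.6 Ω

V_th is the open-circuit tap voltage: 27.1 × 470/(120 + 470) = 21.6 V.
With the supply zeroed, R_s and R_g appear in parallel from the tap: R_th = R_s‖R_g = (120 × 470)/590.0 = 95.6 Ω.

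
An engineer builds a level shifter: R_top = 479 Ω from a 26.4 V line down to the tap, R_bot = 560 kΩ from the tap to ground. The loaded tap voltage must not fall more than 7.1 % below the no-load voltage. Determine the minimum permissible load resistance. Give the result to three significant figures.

Output resistance R_th = R_top‖R_bot = (479 × 560000)/560500 = 478.6 Ω.
The fractional drop is R_th/(R_th + R_L); requiring this ≤ 0.0710 gives R_L ≥ R_th(1/0.0710 − 1) = 478.6 × 13.08 = 6.26 kΩ.

R_L(min) ≈ 6.26 kΩ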